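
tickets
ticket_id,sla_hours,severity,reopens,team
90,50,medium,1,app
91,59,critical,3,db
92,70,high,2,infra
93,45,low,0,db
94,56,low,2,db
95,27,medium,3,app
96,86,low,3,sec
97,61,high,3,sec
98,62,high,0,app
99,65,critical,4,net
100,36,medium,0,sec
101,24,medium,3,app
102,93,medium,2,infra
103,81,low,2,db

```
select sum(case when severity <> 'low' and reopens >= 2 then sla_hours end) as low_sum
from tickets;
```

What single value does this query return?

ticket_id=90: ✗
ticket_id=91: ✓ → 59
ticket_id=92: ✓ → 70
ticket_id=93: ✗
ticket_id=94: ✗
ticket_id=95: ✓ → 27
ticket_id=96: ✗
ticket_id=97: ✓ → 61
ticket_id=98: ✗
ticket_id=99: ✓ → 65
ticket_id=100: ✗
ticket_id=101: ✓ → 24
ticket_id=102: ✓ → 93
ticket_id=103: ✗
low_sum = 59 + 70 + 27 + 61 + 65 + 24 + 93 = 399

399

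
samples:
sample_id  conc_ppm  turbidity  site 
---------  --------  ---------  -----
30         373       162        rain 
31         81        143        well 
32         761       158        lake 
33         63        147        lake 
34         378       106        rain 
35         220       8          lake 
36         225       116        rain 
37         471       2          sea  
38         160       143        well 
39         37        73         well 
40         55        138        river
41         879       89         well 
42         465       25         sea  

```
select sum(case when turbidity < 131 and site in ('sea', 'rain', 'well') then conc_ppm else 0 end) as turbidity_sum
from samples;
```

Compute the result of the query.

2455

sample_id=30: ✗
sample_id=31: ✗
sample_id=32: ✗
sample_id=33: ✗
sample_id=34: ✓ → 378
sample_id=35: ✗
sample_id=36: ✓ → 225
sample_id=37: ✓ → 471
sample_id=38: ✗
sample_id=39: ✓ → 37
sample_id=40: ✗
sample_id=41: ✓ → 879
sample_id=42: ✓ → 465
turbidity_sum = 378 + 225 + 471 + 37 + 879 + 465 = 2455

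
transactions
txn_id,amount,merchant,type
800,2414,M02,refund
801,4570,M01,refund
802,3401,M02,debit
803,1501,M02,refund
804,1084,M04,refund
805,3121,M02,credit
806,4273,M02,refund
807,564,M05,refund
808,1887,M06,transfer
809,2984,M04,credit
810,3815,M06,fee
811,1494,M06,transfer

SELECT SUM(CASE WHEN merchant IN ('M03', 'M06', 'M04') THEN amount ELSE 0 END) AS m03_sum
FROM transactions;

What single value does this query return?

txn_id=800: ✗
txn_id=801: ✗
txn_id=802: ✗
txn_id=803: ✗
txn_id=804: ✓ → 1084
txn_id=805: ✗
txn_id=806: ✗
txn_id=807: ✗
txn_id=808: ✓ → 1887
txn_id=809: ✓ → 2984
txn_id=810: ✓ → 3815
txn_id=811: ✓ → 1494
m03_sum = 1084 + 1887 + 2984 + 3815 + 1494 = 11264

11264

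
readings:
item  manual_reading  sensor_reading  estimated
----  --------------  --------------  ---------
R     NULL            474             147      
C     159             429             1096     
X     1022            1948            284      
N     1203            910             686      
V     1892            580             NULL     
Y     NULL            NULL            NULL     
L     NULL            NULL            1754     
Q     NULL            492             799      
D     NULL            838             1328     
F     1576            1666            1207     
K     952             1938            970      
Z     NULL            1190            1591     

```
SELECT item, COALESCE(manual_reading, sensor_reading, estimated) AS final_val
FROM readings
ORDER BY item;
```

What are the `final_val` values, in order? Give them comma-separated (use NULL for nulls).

159, 838, 1576, 952, 1754, 1203, 492, 474, 1892, 1022, NULL, 1190

item=C: manual_reading=159 → 159
item=D: manual_reading=NULL, sensor_reading=838 → 838
item=F: manual_reading=1576 → 1576
item=K: manual_reading=952 → 952
item=L: manual_reading=NULL, sensor_reading=NULL, estimated=1754 → 1754
item=N: manual_reading=1203 → 1203
item=Q: manual_reading=NULL, sensor_reading=492 → 492
item=R: manual_reading=NULL, sensor_reading=474 → 474
item=V: manual_reading=1892 → 1892
item=X: manual_reading=1022 → 1022
item=Y: manual_reading=NULL, sensor_reading=NULL, estimated=NULL (all NULL) → NULL
item=Z: manual_reading=NULL, sensor_reading=1190 → 1190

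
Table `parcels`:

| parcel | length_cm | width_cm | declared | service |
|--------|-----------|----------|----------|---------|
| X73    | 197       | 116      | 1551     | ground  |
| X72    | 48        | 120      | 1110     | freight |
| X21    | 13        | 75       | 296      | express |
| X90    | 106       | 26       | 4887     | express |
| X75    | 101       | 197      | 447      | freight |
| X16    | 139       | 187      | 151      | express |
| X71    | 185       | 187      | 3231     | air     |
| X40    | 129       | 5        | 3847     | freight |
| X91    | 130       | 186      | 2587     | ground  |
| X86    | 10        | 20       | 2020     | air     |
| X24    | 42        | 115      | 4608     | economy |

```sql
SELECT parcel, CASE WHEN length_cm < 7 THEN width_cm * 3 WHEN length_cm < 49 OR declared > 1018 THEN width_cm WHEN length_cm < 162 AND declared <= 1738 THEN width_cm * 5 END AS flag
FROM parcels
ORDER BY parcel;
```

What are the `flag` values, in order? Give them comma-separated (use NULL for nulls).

935, 75, 115, 5, 187, 120, 116, 985, 20, 26, 186

parcel=X16: length_cm < 162 AND declared <= 1738 → 935
parcel=X21: length_cm < 49 OR declared > 1018 → 75
parcel=X24: length_cm < 49 OR declared > 1018 → 115
parcel=X40: length_cm < 49 OR declared > 1018 → 5
parcel=X71: length_cm < 49 OR declared > 1018 → 187
parcel=X72: length_cm < 49 OR declared > 1018 → 120
parcel=X73: length_cm < 49 OR declared > 1018 → 116
parcel=X75: length_cm < 162 AND declared <= 1738 → 985
parcel=X86: length_cm < 49 OR declared > 1018 → 20
parcel=X90: length_cm < 49 OR declared > 1018 → 26
parcel=X91: length_cm < 49 OR declared > 1018 → 186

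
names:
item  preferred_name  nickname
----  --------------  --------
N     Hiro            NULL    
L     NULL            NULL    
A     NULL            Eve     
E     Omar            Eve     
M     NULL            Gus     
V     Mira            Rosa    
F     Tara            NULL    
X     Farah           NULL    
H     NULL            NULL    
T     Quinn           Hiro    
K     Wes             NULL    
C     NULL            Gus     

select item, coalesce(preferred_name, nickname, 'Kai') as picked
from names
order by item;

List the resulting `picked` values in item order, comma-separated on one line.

item=A: preferred_name=NULL, nickname=Eve → Eve
item=C: preferred_name=NULL, nickname=Gus → Gus
item=E: preferred_name=Omar → Omar
item=F: preferred_name=Tara → Tara
item=H: preferred_name=NULL, nickname=NULL, → literal Kai → Kai
item=K: preferred_name=Wes → Wes
item=L: preferred_name=NULL, nickname=NULL, → literal Kai → Kai
item=M: preferred_name=NULL, nickname=Gus → Gus
item=N: preferred_name=Hiro → Hiro
item=T: preferred_name=Quinn → Quinn
item=V: preferred_name=Mira → Mira
item=X: preferred_name=Farah → Farah

Eve, Gus, Omar, Tara, Kai, Wes, Kai, Gus, Hiro, Quinn, Mira, Farah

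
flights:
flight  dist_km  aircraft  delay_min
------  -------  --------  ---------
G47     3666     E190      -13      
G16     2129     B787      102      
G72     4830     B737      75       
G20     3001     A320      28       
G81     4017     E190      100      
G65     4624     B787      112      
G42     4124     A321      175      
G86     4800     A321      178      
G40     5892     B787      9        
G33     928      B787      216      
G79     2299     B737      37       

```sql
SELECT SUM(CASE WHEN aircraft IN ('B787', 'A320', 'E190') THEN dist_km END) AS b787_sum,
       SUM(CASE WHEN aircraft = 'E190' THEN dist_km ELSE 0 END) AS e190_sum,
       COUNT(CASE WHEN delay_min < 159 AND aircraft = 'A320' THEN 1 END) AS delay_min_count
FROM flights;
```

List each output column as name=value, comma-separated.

b787_sum=24257, e190_sum=7683, delay_min_count=1

[b787_sum: aircraft IN ('B787', 'A320', 'E190')]
flight=G47: ✓ → 3666
flight=G16: ✓ → 2129
flight=G72: ✗
flight=G20: ✓ → 3001
flight=G81: ✓ → 4017
flight=G65: ✓ → 4624
flight=G42: ✗
flight=G86: ✗
flight=G40: ✓ → 5892
flight=G33: ✓ → 928
flight=G79: ✗
b787_sum = 3666 + 2129 + 3001 + 4017 + 4624 + 5892 + 928 = 24257
—
[e190_sum: aircraft = 'E190']
flight=G47: ✓ → 3666
flight=G16: ✗
flight=G72: ✗
flight=G20: ✗
flight=G81: ✓ → 4017
flight=G65: ✗
flight=G42: ✗
flight=G86: ✗
flight=G40: ✗
flight=G33: ✗
flight=G79: ✗
e190_sum = 3666 + 4017 = 7683
—
[delay_min_count: delay_min < 159 AND aircraft = 'A320']
flight=G47: ✗
flight=G16: ✗
flight=G72: ✗
flight=G20: ✓ → 1
flight=G81: ✗
flight=G65: ✗
flight=G42: ✗
flight=G86: ✗
flight=G40: ✗
flight=G33: ✗
flight=G79: ✗
delay_min_count = COUNT(1) = 1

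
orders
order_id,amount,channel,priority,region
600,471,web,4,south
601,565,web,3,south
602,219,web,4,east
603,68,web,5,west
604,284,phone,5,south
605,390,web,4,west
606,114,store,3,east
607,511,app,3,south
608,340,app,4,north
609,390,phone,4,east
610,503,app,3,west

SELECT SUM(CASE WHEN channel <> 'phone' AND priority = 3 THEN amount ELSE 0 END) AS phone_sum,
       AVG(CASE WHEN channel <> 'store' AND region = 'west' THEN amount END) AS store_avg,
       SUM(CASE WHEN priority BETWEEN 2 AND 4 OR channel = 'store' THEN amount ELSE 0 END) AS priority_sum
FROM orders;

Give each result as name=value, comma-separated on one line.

phone_sum=1693, store_avg=320.3333333333, priority_sum=3503

[phone_sum: channel <> 'phone' AND priority = 3]
order_id=600: ✗
order_id=601: ✓ → 565
order_id=602: ✗
order_id=603: ✗
order_id=604: ✗
order_id=605: ✗
order_id=606: ✓ → 114
order_id=607: ✓ → 511
order_id=608: ✗
order_id=609: ✗
order_id=610: ✓ → 503
phone_sum = 565 + 114 + 511 + 503 = 1693
—
[store_avg: channel <> 'store' AND region = 'west']
order_id=600: ✗
order_id=601: ✗
order_id=602: ✗
order_id=603: ✓ → 68
order_id=604: ✗
order_id=605: ✓ → 390
order_id=606: ✗
order_id=607: ✗
order_id=608: ✗
order_id=609: ✗
order_id=610: ✓ → 503
store_avg = (68 + 390 + 503) / 3 = 320.3333333333
—
[priority_sum: priority BETWEEN 2 AND 4 OR channel = 'store']
order_id=600: ✓ → 471
order_id=601: ✓ → 565
order_id=602: ✓ → 219
order_id=603: ✗
order_id=604: ✗
order_id=605: ✓ → 390
order_id=606: ✓ → 114
order_id=607: ✓ → 511
order_id=608: ✓ → 340
order_id=609: ✓ → 390
order_id=610: ✓ → 503
priority_sum = 471 + 565 + 219 + 390 + 114 + 511 + 340 + 390 + 503 = 3503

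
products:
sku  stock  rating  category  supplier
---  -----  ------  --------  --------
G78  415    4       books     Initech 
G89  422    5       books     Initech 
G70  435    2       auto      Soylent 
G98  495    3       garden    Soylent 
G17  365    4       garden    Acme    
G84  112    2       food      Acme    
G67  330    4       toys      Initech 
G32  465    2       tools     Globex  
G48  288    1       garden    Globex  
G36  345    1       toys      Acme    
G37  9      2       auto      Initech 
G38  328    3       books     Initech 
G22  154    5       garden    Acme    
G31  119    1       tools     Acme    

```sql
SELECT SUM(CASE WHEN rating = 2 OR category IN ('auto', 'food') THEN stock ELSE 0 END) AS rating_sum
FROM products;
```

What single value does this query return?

1021

sku=G78: ✗
sku=G89: ✗
sku=G70: ✓ → 435
sku=G98: ✗
sku=G17: ✗
sku=G84: ✓ → 112
sku=G67: ✗
sku=G32: ✓ → 465
sku=G48: ✗
sku=G36: ✗
sku=G37: ✓ → 9
sku=G38: ✗
sku=G22: ✗
sku=G31: ✗
rating_sum = 435 + 112 + 465 + 9 = 1021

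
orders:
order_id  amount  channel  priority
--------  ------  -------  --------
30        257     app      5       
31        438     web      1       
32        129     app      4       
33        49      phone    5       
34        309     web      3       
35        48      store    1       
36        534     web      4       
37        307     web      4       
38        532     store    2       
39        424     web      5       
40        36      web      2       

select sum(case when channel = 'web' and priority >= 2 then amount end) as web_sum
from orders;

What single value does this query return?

order_id=30: ✗
order_id=31: ✗
order_id=32: ✗
order_id=33: ✗
order_id=34: ✓ → 309
order_id=35: ✗
order_id=36: ✓ → 534
order_id=37: ✓ → 307
order_id=38: ✗
order_id=39: ✓ → 424
order_id=40: ✓ → 36
web_sum = 309 + 534 + 307 + 424 + 36 = 1610

1610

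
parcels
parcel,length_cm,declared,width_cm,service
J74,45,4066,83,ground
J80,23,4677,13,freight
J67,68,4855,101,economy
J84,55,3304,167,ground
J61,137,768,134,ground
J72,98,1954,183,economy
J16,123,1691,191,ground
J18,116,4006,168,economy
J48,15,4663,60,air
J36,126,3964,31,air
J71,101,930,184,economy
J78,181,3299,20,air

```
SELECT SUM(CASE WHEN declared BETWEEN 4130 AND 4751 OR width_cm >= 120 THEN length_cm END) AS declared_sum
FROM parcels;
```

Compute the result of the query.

668

parcel=J74: ✗
parcel=J80: ✓ → 23
parcel=J67: ✗
parcel=J84: ✓ → 55
parcel=J61: ✓ → 137
parcel=J72: ✓ → 98
parcel=J16: ✓ → 123
parcel=J18: ✓ → 116
parcel=J48: ✓ → 15
parcel=J36: ✗
parcel=J71: ✓ → 101
parcel=J78: ✗
declared_sum = 23 + 55 + 137 + 98 + 123 + 116 + 15 + 101 = 668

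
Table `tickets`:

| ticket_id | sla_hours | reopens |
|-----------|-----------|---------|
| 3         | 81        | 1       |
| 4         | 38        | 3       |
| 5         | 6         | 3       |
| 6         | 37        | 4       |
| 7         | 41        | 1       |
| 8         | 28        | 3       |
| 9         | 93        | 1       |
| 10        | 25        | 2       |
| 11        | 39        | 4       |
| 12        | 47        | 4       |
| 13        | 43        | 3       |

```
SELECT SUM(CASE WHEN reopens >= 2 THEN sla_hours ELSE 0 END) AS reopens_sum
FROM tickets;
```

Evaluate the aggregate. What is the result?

263

ticket_id=3: ✗
ticket_id=4: ✓ → 38
ticket_id=5: ✓ → 6
ticket_id=6: ✓ → 37
ticket_id=7: ✗
ticket_id=8: ✓ → 28
ticket_id=9: ✗
ticket_id=10: ✓ → 25
ticket_id=11: ✓ → 39
ticket_id=12: ✓ → 47
ticket_id=13: ✓ → 43
reopens_sum = 38 + 6 + 37 + 28 + 25 + 39 + 47 + 43 = 263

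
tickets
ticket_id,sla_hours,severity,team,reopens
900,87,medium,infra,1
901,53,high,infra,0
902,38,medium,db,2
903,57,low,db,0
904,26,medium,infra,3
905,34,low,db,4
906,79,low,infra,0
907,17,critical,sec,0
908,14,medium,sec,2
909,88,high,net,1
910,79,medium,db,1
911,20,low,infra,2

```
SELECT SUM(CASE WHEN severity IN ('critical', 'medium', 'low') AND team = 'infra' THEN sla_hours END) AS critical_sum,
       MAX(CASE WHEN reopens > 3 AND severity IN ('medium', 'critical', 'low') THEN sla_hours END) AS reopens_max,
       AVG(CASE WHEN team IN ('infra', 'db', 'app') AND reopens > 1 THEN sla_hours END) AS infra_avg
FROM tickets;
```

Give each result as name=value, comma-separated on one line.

[critical_sum: severity IN ('critical', 'medium', 'low') AND team = 'infra']
ticket_id=900: ✓ → 87
ticket_id=901: ✗
ticket_id=902: ✗
ticket_id=903: ✗
ticket_id=904: ✓ → 26
ticket_id=905: ✗
ticket_id=906: ✓ → 79
ticket_id=907: ✗
ticket_id=908: ✗
ticket_id=909: ✗
ticket_id=910: ✗
ticket_id=911: ✓ → 20
critical_sum = 87 + 26 + 79 + 20 = 212
—
[reopens_max: reopens > 3 AND severity IN ('medium', 'critical', 'low')]
ticket_id=900: ✗
ticket_id=901: ✗
ticket_id=902: ✗
ticket_id=903: ✗
ticket_id=904: ✗
ticket_id=905: ✓ → 34
ticket_id=906: ✗
ticket_id=907: ✗
ticket_id=908: ✗
ticket_id=909: ✗
ticket_id=910: ✗
ticket_id=911: ✗
reopens_max = MAX(34) = 34
—
[infra_avg: team IN ('infra', 'db', 'app') AND reopens > 1]
ticket_id=900: ✗
ticket_id=901: ✗
ticket_id=902: ✓ → 38
ticket_id=903: ✗
ticket_id=904: ✓ → 26
ticket_id=905: ✓ → 34
ticket_id=906: ✗
ticket_id=907: ✗
ticket_id=908: ✗
ticket_id=909: ✗
ticket_id=910: ✗
ticket_id=911: ✓ → 20
infra_avg = (38 + 26 + 34 + 20) / 4 = 29.5

critical_sum=212, reopens_max=34, infra_avg=29.5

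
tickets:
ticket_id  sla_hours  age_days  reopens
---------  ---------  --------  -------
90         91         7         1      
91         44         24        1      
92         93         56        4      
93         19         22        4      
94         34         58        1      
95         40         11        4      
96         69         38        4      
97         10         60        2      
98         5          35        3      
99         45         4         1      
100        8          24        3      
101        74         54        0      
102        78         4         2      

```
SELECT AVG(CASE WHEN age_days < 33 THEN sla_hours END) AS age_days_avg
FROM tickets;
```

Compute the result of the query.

ticket_id=90: ✓ → 91
ticket_id=91: ✓ → 44
ticket_id=92: ✗
ticket_id=93: ✓ → 19
ticket_id=94: ✗
ticket_id=95: ✓ → 40
ticket_id=96: ✗
ticket_id=97: ✗
ticket_id=98: ✗
ticket_id=99: ✓ → 45
ticket_id=100: ✓ → 8
ticket_id=101: ✗
ticket_id=102: ✓ → 78
age_days_avg = (91 + 44 + 19 + 40 + 45 + 8 + 78) / 7 = 46.4285714286

46.4285714286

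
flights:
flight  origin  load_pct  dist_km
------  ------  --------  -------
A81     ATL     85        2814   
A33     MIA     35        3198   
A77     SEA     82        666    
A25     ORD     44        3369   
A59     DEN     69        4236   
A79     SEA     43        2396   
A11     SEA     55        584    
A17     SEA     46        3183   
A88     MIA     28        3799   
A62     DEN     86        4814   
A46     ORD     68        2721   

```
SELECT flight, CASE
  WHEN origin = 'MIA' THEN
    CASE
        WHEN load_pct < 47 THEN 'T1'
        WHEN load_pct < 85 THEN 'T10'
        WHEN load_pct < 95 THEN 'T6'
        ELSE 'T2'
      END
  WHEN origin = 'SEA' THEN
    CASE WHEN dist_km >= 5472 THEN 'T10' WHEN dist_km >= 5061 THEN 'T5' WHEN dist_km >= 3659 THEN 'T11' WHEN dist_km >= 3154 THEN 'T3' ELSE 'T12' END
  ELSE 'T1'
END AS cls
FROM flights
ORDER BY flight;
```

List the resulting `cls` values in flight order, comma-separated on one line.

T12, T3, T1, T1, T1, T1, T1, T12, T12, T1, T1

flight=A11: origin='SEA' → inner[ELSE] → T12
flight=A17: origin='SEA' → inner[dist_km >= 3154] → T3
flight=A25: origin='ORD' → outer ELSE → T1
flight=A33: origin='MIA' → inner[load_pct < 47] → T1
flight=A46: origin='ORD' → outer ELSE → T1
flight=A59: origin='DEN' → outer ELSE → T1
flight=A62: origin='DEN' → outer ELSE → T1
flight=A77: origin='SEA' → inner[ELSE] → T12
flight=A79: origin='SEA' → inner[ELSE] → T12
flight=A81: origin='ATL' → outer ELSE → T1
flight=A88: origin='MIA' → inner[load_pct < 47] → T1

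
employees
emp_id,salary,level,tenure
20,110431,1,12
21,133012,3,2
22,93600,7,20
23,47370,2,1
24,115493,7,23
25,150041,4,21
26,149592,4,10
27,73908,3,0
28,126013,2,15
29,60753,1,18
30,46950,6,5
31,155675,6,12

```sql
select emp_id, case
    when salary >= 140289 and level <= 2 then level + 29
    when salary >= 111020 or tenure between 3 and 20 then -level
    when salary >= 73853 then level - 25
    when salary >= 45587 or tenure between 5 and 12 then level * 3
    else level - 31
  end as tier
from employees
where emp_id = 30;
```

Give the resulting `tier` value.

emp_id = 30: salary=46950, level=6, tenure=5.
salary >= 140289 and level <= 2 → false
salary >= 111020 or tenure between 3 and 20 → true → -6

-6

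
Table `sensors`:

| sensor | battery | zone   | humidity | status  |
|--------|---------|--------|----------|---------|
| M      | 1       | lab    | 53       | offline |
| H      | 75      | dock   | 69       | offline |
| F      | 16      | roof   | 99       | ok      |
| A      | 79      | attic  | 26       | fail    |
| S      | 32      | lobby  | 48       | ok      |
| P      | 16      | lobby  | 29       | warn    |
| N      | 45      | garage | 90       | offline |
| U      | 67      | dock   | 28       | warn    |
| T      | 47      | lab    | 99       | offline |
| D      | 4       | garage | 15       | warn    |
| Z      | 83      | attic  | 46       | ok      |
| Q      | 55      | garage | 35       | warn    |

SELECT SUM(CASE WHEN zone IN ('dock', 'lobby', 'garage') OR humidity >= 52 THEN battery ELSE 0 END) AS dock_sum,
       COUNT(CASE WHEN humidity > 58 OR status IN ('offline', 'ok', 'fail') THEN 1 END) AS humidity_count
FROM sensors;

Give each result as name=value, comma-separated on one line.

[dock_sum: zone IN ('dock', 'lobby', 'garage') OR humidity >= 52]
sensor=M: ✓ → 1
sensor=H: ✓ → 75
sensor=F: ✓ → 16
sensor=A: ✗
sensor=S: ✓ → 32
sensor=P: ✓ → 16
sensor=N: ✓ → 45
sensor=U: ✓ → 67
sensor=T: ✓ → 47
sensor=D: ✓ → 4
sensor=Z: ✗
sensor=Q: ✓ → 55
dock_sum = 1 + 75 + 16 + 32 + 16 + 45 + 67 + 47 + 4 + 55 = 358
—
[humidity_count: humidity > 58 OR status IN ('offline', 'ok', 'fail')]
sensor=M: ✓ → 1
sensor=H: ✓ → 1
sensor=F: ✓ → 1
sensor=A: ✓ → 1
sensor=S: ✓ → 1
sensor=P: ✗
sensor=N: ✓ → 1
sensor=U: ✗
sensor=T: ✓ → 1
sensor=D: ✗
sensor=Z: ✓ → 1
sensor=Q: ✗
humidity_count = COUNT(1, 1, 1, 1, 1, 1, 1, 1) = 8

dock_sum=358, humidity_count=8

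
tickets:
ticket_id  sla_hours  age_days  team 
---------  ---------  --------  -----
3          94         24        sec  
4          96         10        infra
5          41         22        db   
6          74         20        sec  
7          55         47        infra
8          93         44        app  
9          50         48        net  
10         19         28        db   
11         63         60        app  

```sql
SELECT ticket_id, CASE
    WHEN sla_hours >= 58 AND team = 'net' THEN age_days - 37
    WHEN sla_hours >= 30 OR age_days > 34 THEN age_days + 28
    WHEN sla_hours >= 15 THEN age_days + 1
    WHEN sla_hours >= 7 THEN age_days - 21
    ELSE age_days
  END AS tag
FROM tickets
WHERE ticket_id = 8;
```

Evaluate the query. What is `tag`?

72

ticket_id = 8: sla_hours=93, age_days=44, team=app.
sla_hours >= 58 AND team = 'net' → false
sla_hours >= 30 OR age_days > 34 → true → 72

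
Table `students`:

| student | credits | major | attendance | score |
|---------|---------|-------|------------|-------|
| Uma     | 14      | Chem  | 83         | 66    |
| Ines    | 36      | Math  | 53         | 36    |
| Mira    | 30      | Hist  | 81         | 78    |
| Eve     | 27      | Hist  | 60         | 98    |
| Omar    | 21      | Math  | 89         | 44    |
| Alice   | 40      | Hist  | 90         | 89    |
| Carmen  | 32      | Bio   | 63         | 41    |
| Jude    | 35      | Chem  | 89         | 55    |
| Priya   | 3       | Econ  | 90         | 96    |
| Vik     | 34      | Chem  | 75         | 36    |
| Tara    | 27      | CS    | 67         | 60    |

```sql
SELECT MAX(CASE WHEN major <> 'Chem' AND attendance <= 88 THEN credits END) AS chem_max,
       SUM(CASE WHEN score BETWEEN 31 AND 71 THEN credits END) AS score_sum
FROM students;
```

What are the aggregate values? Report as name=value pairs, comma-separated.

[chem_max: major <> 'Chem' AND attendance <= 88]
student=Uma: ✗
student=Ines: ✓ → 36
student=Mira: ✓ → 30
student=Eve: ✓ → 27
student=Omar: ✗
student=Alice: ✗
student=Carmen: ✓ → 32
student=Jude: ✗
student=Priya: ✗
student=Vik: ✗
student=Tara: ✓ → 27
chem_max = MAX(36, 30, 27, 32, 27) = 36
—
[score_sum: score BETWEEN 31 AND 71]
student=Uma: ✓ → 14
student=Ines: ✓ → 36
student=Mira: ✗
student=Eve: ✗
student=Omar: ✓ → 21
student=Alice: ✗
student=Carmen: ✓ → 32
student=Jude: ✓ → 35
student=Priya: ✗
student=Vik: ✓ → 34
student=Tara: ✓ → 27
score_sum = 14 + 36 + 21 + 32 + 35 + 34 + 27 = 199

chem_max=36, score_sum=199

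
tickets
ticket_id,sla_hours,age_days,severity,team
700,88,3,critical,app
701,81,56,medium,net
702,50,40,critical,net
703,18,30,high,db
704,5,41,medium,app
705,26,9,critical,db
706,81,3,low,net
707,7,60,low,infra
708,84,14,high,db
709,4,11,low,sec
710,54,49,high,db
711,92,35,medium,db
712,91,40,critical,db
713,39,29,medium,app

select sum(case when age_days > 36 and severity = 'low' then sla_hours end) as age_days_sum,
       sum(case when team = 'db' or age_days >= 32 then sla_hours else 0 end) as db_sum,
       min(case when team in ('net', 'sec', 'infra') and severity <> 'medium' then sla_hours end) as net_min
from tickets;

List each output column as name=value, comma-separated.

age_days_sum=7, db_sum=508, net_min=4

[age_days_sum: age_days > 36 and severity = 'low']
ticket_id=700: ✗
ticket_id=701: ✗
ticket_id=702: ✗
ticket_id=703: ✗
ticket_id=704: ✗
ticket_id=705: ✗
ticket_id=706: ✗
ticket_id=707: ✓ → 7
ticket_id=708: ✗
ticket_id=709: ✗
ticket_id=710: ✗
ticket_id=711: ✗
ticket_id=712: ✗
ticket_id=713: ✗
age_days_sum = 7
—
[db_sum: team = 'db' or age_days >= 32]
ticket_id=700: ✗
ticket_id=701: ✓ → 81
ticket_id=702: ✓ → 50
ticket_id=703: ✓ → 18
ticket_id=704: ✓ → 5
ticket_id=705: ✓ → 26
ticket_id=706: ✗
ticket_id=707: ✓ → 7
ticket_id=708: ✓ → 84
ticket_id=709: ✗
ticket_id=710: ✓ → 54
ticket_id=711: ✓ → 92
ticket_id=712: ✓ → 91
ticket_id=713: ✗
db_sum = 81 + 50 + 18 + 5 + 26 + 7 + 84 + 54 + 92 + 91 = 508
—
[net_min: team in ('net', 'sec', 'infra') and severity <> 'medium']
ticket_id=700: ✗
ticket_id=701: ✗
ticket_id=702: ✓ → 50
ticket_id=703: ✗
ticket_id=704: ✗
ticket_id=705: ✗
ticket_id=706: ✓ → 81
ticket_id=707: ✓ → 7
ticket_id=708: ✗
ticket_id=709: ✓ → 4
ticket_id=710: ✗
ticket_id=711: ✗
ticket_id=712: ✗
ticket_id=713: ✗
net_min = MIN(50, 81, 7, 4) = 4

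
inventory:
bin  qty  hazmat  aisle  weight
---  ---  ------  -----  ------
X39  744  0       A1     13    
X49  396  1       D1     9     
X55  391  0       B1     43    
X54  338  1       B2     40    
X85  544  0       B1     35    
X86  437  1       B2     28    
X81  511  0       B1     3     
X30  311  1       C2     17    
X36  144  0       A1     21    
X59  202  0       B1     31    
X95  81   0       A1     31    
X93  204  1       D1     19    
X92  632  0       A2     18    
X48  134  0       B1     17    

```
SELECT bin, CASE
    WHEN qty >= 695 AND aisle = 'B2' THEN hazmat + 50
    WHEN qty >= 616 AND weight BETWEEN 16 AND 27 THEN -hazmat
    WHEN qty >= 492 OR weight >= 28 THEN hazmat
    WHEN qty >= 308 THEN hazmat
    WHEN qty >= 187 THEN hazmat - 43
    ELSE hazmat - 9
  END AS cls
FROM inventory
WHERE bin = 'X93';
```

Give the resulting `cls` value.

bin = X93: qty=204, hazmat=1, aisle=D1, weight=19.
qty >= 695 AND aisle = 'B2' → false
qty >= 616 AND weight BETWEEN 16 AND 27 → false
qty >= 492 OR weight >= 28 → false
qty >= 308 → false
qty >= 187 → true → -42

-42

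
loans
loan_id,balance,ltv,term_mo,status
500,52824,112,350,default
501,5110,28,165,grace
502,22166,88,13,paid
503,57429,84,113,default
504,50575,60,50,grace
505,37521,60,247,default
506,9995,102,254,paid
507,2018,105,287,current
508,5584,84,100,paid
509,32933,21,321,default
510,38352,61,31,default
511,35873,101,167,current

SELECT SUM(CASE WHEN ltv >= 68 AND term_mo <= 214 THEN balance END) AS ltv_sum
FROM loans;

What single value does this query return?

121052

loan_id=500: ✗
loan_id=501: ✗
loan_id=502: ✓ → 22166
loan_id=503: ✓ → 57429
loan_id=504: ✗
loan_id=505: ✗
loan_id=506: ✗
loan_id=507: ✗
loan_id=508: ✓ → 5584
loan_id=509: ✗
loan_id=510: ✗
loan_id=511: ✓ → 35873
ltv_sum = 22166 + 57429 + 5584 + 35873 = 121052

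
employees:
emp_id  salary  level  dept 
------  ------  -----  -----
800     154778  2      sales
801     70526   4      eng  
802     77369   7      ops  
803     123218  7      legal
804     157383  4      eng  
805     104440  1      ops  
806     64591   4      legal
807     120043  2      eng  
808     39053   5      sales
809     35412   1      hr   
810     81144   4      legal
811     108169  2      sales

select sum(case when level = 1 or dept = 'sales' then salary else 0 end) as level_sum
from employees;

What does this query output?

441852

emp_id=800: ✓ → 154778
emp_id=801: ✗
emp_id=802: ✗
emp_id=803: ✗
emp_id=804: ✗
emp_id=805: ✓ → 104440
emp_id=806: ✗
emp_id=807: ✗
emp_id=808: ✓ → 39053
emp_id=809: ✓ → 35412
emp_id=810: ✗
emp_id=811: ✓ → 108169
level_sum = 154778 + 104440 + 39053 + 35412 + 108169 = 441852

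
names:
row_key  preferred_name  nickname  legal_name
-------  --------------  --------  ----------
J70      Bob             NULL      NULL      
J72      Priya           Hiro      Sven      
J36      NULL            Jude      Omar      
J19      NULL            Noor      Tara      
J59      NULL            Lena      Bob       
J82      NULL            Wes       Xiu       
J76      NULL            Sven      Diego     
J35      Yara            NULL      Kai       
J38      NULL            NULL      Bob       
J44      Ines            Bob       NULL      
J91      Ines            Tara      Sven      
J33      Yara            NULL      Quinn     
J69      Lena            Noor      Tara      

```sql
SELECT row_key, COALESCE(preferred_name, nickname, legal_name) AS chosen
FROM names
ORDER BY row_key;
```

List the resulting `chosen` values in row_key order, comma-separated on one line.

Noor, Yara, Yara, Jude, Bob, Ines, Lena, Lena, Bob, Priya, Sven, Wes, Ines

row_key=J19: preferred_name=NULL, nickname=Noor → Noor
row_key=J33: preferred_name=Yara → Yara
row_key=J35: preferred_name=Yara → Yara
row_key=J36: preferred_name=NULL, nickname=Jude → Jude
row_key=J38: preferred_name=NULL, nickname=NULL, legal_name=Bob → Bob
row_key=J44: preferred_name=Ines → Ines
row_key=J59: preferred_name=NULL, nickname=Lena → Lena
row_key=J69: preferred_name=Lena → Lena
row_key=J70: preferred_name=Bob → Bob
row_key=J72: preferred_name=Priya → Priya
row_key=J76: preferred_name=NULL, nickname=Sven → Sven
row_key=J82: preferred_name=NULL, nickname=Wes → Wes
row_key=J91: preferred_name=Ines → Ines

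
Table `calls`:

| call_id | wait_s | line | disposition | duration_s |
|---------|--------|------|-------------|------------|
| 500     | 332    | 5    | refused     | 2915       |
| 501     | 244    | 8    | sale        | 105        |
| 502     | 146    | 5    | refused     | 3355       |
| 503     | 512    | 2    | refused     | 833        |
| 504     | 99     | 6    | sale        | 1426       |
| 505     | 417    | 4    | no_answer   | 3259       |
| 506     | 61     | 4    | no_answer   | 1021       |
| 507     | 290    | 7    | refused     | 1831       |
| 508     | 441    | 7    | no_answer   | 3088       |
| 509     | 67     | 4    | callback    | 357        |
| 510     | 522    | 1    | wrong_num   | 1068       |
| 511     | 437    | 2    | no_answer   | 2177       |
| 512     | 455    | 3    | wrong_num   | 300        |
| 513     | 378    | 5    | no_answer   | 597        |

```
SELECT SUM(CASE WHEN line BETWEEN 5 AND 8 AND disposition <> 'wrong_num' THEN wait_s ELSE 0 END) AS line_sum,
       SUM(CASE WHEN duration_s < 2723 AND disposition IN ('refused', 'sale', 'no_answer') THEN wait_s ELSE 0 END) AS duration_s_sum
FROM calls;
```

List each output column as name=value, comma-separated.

line_sum=1930, duration_s_sum=2021

[line_sum: line BETWEEN 5 AND 8 AND disposition <> 'wrong_num']
call_id=500: ✓ → 332
call_id=501: ✓ → 244
call_id=502: ✓ → 146
call_id=503: ✗
call_id=504: ✓ → 99
call_id=505: ✗
call_id=506: ✗
call_id=507: ✓ → 290
call_id=508: ✓ → 441
call_id=509: ✗
call_id=510: ✗
call_id=511: ✗
call_id=512: ✗
call_id=513: ✓ → 378
line_sum = 332 + 244 + 146 + 99 + 290 + 441 + 378 = 1930
—
[duration_s_sum: duration_s < 2723 AND disposition IN ('refused', 'sale', 'no_answer')]
call_id=500: ✗
call_id=501: ✓ → 244
call_id=502: ✗
call_id=503: ✓ → 512
call_id=504: ✓ → 99
call_id=505: ✗
call_id=506: ✓ → 61
call_id=507: ✓ → 290
call_id=508: ✗
call_id=509: ✗
call_id=510: ✗
call_id=511: ✓ → 437
call_id=512: ✗
call_id=513: ✓ → 378
duration_s_sum = 244 + 512 + 99 + 61 + 290 + 437 + 378 = 2021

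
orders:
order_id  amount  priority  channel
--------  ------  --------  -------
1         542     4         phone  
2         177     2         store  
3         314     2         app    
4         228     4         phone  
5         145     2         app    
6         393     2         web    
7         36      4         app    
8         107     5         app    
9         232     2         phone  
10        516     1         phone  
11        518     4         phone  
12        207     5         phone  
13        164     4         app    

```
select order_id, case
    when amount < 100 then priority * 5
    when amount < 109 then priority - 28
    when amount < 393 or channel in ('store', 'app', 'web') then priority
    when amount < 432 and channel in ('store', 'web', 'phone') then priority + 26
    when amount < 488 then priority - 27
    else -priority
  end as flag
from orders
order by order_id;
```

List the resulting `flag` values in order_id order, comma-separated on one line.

order_id=1: ELSE → -4
order_id=2: amount < 393 or channel in ('store', 'app', 'web') → 2
order_id=3: amount < 393 or channel in ('store', 'app', 'web') → 2
order_id=4: amount < 393 or channel in ('store', 'app', 'web') → 4
order_id=5: amount < 393 or channel in ('store', 'app', 'web') → 2
order_id=6: amount < 393 or channel in ('store', 'app', 'web') → 2
order_id=7: amount < 100 → 20
order_id=8: amount < 109 → -23
order_id=9: amount < 393 or channel in ('store', 'app', 'web') → 2
order_id=10: ELSE → -1
order_id=11: ELSE → -4
order_id=12: amount < 393 or channel in ('store', 'app', 'web') → 5
order_id=13: amount < 393 or channel in ('store', 'app', 'web') → 4

-4, 2, 2, 4, 2, 2, 20, -23, 2, -1, -4, 5, 4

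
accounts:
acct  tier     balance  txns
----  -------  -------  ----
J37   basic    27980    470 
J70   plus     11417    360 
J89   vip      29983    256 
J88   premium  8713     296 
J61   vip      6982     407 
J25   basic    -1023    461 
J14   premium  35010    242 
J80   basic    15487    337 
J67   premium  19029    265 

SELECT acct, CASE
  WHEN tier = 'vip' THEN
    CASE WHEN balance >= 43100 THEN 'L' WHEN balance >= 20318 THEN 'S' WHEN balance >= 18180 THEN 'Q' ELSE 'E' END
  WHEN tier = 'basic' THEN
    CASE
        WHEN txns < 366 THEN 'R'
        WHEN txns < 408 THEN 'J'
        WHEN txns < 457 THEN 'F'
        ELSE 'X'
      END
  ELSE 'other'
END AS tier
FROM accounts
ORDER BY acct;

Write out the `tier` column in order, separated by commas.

other, X, X, E, other, other, R, other, S

acct=J14: tier='premium' → outer ELSE → other
acct=J25: tier='basic' → inner[ELSE] → X
acct=J37: tier='basic' → inner[ELSE] → X
acct=J61: tier='vip' → inner[ELSE] → E
acct=J67: tier='premium' → outer ELSE → other
acct=J70: tier='plus' → outer ELSE → other
acct=J80: tier='basic' → inner[txns < 366] → R
acct=J88: tier='premium' → outer ELSE → other
acct=J89: tier='vip' → inner[balance >= 20318] → S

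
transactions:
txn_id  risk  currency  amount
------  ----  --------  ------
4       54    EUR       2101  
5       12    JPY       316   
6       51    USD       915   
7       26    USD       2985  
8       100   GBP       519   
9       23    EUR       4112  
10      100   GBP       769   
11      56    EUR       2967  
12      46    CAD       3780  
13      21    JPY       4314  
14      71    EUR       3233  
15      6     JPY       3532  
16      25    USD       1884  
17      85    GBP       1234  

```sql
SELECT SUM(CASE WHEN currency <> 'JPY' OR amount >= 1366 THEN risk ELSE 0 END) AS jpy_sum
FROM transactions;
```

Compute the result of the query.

txn_id=4: ✓ → 54
txn_id=5: ✗
txn_id=6: ✓ → 51
txn_id=7: ✓ → 26
txn_id=8: ✓ → 100
txn_id=9: ✓ → 23
txn_id=10: ✓ → 100
txn_id=11: ✓ → 56
txn_id=12: ✓ → 46
txn_id=13: ✓ → 21
txn_id=14: ✓ → 71
txn_id=15: ✓ → 6
txn_id=16: ✓ → 25
txn_id=17: ✓ → 85
jpy_sum = 54 + 51 + 26 + 100 + 23 + 100 + 56 + 46 + 21 + 71 + 6 + 25 + 85 = 664

664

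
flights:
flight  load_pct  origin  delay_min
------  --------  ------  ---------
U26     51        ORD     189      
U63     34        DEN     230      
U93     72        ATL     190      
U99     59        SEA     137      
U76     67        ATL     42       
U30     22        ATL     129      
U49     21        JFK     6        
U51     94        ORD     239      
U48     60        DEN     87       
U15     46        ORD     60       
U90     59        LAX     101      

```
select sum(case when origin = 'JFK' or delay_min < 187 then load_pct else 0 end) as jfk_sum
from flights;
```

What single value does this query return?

flight=U26: ✗
flight=U63: ✗
flight=U93: ✗
flight=U99: ✓ → 59
flight=U76: ✓ → 67
flight=U30: ✓ → 22
flight=U49: ✓ → 21
flight=U51: ✗
flight=U48: ✓ → 60
flight=U15: ✓ → 46
flight=U90: ✓ → 59
jfk_sum = 59 + 67 + 22 + 21 + 60 + 46 + 59 = 334

334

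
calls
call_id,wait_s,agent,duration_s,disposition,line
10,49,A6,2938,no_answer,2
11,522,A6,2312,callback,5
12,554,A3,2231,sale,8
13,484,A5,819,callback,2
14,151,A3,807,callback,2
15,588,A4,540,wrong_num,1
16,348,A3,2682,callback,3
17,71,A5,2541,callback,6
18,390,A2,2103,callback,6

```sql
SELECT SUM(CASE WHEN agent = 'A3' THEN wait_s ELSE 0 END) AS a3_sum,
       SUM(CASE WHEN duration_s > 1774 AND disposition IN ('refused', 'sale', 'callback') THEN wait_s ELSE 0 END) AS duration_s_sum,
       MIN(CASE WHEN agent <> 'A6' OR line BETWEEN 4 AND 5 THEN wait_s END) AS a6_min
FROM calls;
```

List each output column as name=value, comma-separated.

a3_sum=1053, duration_s_sum=1885, a6_min=71

[a3_sum: agent = 'A3']
call_id=10: ✗
call_id=11: ✗
call_id=12: ✓ → 554
call_id=13: ✗
call_id=14: ✓ → 151
call_id=15: ✗
call_id=16: ✓ → 348
call_id=17: ✗
call_id=18: ✗
a3_sum = 554 + 151 + 348 = 1053
—
[duration_s_sum: duration_s > 1774 AND disposition IN ('refused', 'sale', 'callback')]
call_id=10: ✗
call_id=11: ✓ → 522
call_id=12: ✓ → 554
call_id=13: ✗
call_id=14: ✗
call_id=15: ✗
call_id=16: ✓ → 348
call_id=17: ✓ → 71
call_id=18: ✓ → 390
duration_s_sum = 522 + 554 + 348 + 71 + 390 = 1885
—
[a6_min: agent <> 'A6' OR line BETWEEN 4 AND 5]
call_id=10: ✗
call_id=11: ✓ → 522
call_id=12: ✓ → 554
call_id=13: ✓ → 484
call_id=14: ✓ → 151
call_id=15: ✓ → 588
call_id=16: ✓ → 348
call_id=17: ✓ → 71
call_id=18: ✓ → 390
a6_min = MIN(522, 554, 484, 151, 588, 348, 71, 390) = 71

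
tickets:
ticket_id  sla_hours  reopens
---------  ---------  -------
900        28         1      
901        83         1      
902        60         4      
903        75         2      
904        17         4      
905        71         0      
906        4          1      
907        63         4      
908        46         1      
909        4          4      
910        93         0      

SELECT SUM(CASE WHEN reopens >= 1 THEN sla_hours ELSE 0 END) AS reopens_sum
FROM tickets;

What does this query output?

380

ticket_id=900: ✓ → 28
ticket_id=901: ✓ → 83
ticket_id=902: ✓ → 60
ticket_id=903: ✓ → 75
ticket_id=904: ✓ → 17
ticket_id=905: ✗
ticket_id=906: ✓ → 4
ticket_id=907: ✓ → 63
ticket_id=908: ✓ → 46
ticket_id=909: ✓ → 4
ticket_id=910: ✗
reopens_sum = 28 + 83 + 60 + 75 + 17 + 4 + 63 + 46 + 4 = 380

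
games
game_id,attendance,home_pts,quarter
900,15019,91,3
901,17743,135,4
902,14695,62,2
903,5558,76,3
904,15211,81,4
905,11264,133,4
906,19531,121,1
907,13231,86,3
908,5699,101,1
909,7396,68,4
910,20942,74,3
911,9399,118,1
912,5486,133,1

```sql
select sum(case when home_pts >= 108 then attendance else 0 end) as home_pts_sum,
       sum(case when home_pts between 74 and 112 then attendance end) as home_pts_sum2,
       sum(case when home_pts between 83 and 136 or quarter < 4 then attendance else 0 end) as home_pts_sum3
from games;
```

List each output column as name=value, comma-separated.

[home_pts_sum: home_pts >= 108]
game_id=900: ✗
game_id=901: ✓ → 17743
game_id=902: ✗
game_id=903: ✗
game_id=904: ✗
game_id=905: ✓ → 11264
game_id=906: ✓ → 19531
game_id=907: ✗
game_id=908: ✗
game_id=909: ✗
game_id=910: ✗
game_id=911: ✓ → 9399
game_id=912: ✓ → 5486
home_pts_sum = 17743 + 11264 + 19531 + 9399 + 5486 = 63423
—
[home_pts_sum2: home_pts between 74 and 112]
game_id=900: ✓ → 15019
game_id=901: ✗
game_id=902: ✗
game_id=903: ✓ → 5558
game_id=904: ✓ → 15211
game_id=905: ✗
game_id=906: ✗
game_id=907: ✓ → 13231
game_id=908: ✓ → 5699
game_id=909: ✗
game_id=910: ✓ → 20942
game_id=911: ✗
game_id=912: ✗
home_pts_sum2 = 15019 + 5558 + 15211 + 13231 + 5699 + 20942 = 75660
—
[home_pts_sum3: home_pts between 83 and 136 or quarter < 4]
game_id=900: ✓ → 15019
game_id=901: ✓ → 17743
game_id=902: ✓ → 14695
game_id=903: ✓ → 5558
game_id=904: ✗
game_id=905: ✓ → 11264
game_id=906: ✓ → 19531
game_id=907: ✓ → 13231
game_id=908: ✓ → 5699
game_id=909: ✗
game_id=910: ✓ → 20942
game_id=911: ✓ → 9399
game_id=912: ✓ → 5486
home_pts_sum3 = 15019 + 17743 + 14695 + 5558 + 11264 + 19531 + 13231 + 5699 + 20942 + 9399 + 5486 = 138567

home_pts_sum=63423, home_pts_sum2=75660, home_pts_sum3=138567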